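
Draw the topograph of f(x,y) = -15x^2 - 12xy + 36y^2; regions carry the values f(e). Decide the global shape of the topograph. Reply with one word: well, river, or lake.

D = b²−4ac = (-12)² − 4·(-15)·36 = 2304
D = 48² is a perfect square ⇒ form factors over ℤ ⇒ lakes

lake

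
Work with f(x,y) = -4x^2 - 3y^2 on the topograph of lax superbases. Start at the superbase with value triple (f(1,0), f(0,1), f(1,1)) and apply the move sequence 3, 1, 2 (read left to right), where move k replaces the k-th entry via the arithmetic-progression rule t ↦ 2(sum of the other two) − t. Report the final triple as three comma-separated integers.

start (-4,-3,-7) = (f(1,0),f(0,1),f(1,1))
replace slot 3: 2·((-4)+(-3)) − (-7) = -7 → (-4,-3,-7)
replace slot 1: 2·((-3)+(-7)) − (-4) = -16 → (-16,-3,-7)
replace slot 2: 2·((-16)+(-7)) − (-3) = -43 → (-16,-43,-7)

-16,-43,-7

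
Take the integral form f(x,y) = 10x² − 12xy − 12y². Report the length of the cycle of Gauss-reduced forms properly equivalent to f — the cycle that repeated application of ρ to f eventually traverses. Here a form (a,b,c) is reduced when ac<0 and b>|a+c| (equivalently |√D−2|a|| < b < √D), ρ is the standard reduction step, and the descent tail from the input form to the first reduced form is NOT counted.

D = 624, ⌊√D⌋ = 24
descent: ρ → (-12,12,10)  [lands on river]
river: ρ → (10,8,-14)
river: ρ → (-14,20,4)
river: ρ → (4,20,-14)
river: ρ → (-14,8,10)
river: ρ → (10,12,-12)
ρ-cycle length = 6 (tail of 1 descent step not counted)

6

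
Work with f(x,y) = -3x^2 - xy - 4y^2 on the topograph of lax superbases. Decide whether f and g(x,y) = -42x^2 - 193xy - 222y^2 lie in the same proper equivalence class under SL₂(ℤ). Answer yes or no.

D₁ = -47, D₂ = -47
f is negative-definite; reduce −f:
−f: reduced (well bottom): (3,1,4) with a≤c, −a<b≤a
flip sign back: reduced form of f is (-3,-1,-4)
g is negative-definite; reduce −g:
−g: translate: b→25 (≡193 mod 84), so (42,193,222)→(42,25,4)
−g: flip: (42,25,4)→(4,-25,42)
−g: translate: b→-1 (≡-25 mod 8), so (4,-25,42)→(4,-1,3)
−g: flip: (4,-1,3)→(3,1,4)
−g: reduced (well bottom): (3,1,4) with a≤c, −a<b≤a
flip sign back: reduced form of g is (-3,-1,-4)
reduced forms (-3, -1, -4) vs (-3, -1, -4) ⇒ equivalent

yes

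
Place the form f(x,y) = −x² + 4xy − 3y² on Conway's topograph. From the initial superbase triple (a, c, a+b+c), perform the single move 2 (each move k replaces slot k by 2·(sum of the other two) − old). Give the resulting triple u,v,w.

start (-1,-3,0) = (f(1,0),f(0,1),f(1,1))
replace slot 2: 2·((-1)+0) − (-3) = 1 → (-1,1,0)

-1,1,0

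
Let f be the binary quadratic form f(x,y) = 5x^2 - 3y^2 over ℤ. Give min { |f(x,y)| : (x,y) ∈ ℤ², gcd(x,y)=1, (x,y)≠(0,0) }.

descent: ρ → (-3,6,2)  [lands on river]
river: ρ → (2,6,-3)
closes: descent 1, river 2
min |a| on river = 2

2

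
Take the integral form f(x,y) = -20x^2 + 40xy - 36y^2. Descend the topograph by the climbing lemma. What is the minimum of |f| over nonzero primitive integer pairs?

translate: b→0 (≡-40 mod 40), so (20,-40,36)→(20,0,16)
flip: (20,0,16)→(16,0,20)
reduced (well bottom): (16,0,20) with a≤c, −a<b≤a
well minimum |f| = |-16| = 16 (negative-definite)

16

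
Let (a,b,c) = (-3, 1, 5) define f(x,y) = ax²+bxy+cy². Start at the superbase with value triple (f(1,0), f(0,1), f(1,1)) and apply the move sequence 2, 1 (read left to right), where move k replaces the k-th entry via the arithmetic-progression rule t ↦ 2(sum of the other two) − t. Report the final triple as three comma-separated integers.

start (-3,5,3) = (f(1,0),f(0,1),f(1,1))
replace slot 2: 2·((-3)+3) − 5 = -5 → (-3,-5,3)
replace slot 1: 2·((-5)+3) − (-3) = -1 → (-1,-5,3)

-1,-5,3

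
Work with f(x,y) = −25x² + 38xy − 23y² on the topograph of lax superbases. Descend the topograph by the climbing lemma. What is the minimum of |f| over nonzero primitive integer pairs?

translate: b→12 (≡-38 mod 50), so (25,-38,23)→(25,12,10)
flip: (25,12,10)→(10,-12,25)
translate: b→8 (≡-12 mod 20), so (10,-12,25)→(10,8,23)
reduced (well bottom): (10,8,23) with a≤c, −a<b≤a
well minimum |f| = |-10| = 10 (negative-definite)

10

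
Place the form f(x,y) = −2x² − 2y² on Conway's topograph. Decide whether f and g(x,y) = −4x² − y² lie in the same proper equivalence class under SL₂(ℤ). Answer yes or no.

D₁ = -16, D₂ = -16
f is negative-definite; reduce −f:
−f: reduced (well bottom): (2,0,2) with a≤c, −a<b≤a
flip sign back: reduced form of f is (-2,0,-2)
g is negative-definite; reduce −g:
−g: flip: (4,0,1)→(1,0,4)
−g: reduced (well bottom): (1,0,4) with a≤c, −a<b≤a
flip sign back: reduced form of g is (-1,0,-4)
reduced forms (-2, 0, -2) vs (-1, 0, -4) ⇒ inequivalent

no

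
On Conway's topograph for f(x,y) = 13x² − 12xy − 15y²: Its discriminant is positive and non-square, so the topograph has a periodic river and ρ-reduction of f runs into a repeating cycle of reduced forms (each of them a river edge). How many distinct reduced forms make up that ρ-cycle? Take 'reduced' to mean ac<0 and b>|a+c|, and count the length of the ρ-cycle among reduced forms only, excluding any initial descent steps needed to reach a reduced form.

D = 924, ⌊√D⌋ = 30
descent: ρ → (-15,12,13)  [lands on river]
river: ρ → (13,14,-14)
river: ρ → (-14,14,13)
river: ρ → (13,12,-15)
river: ρ → (-15,18,10)
river: ρ → (10,22,-11)
river: ρ → (-11,22,10)
river: ρ → (10,18,-15)
ρ-cycle length = 8 (tail of 1 descent step not counted)

8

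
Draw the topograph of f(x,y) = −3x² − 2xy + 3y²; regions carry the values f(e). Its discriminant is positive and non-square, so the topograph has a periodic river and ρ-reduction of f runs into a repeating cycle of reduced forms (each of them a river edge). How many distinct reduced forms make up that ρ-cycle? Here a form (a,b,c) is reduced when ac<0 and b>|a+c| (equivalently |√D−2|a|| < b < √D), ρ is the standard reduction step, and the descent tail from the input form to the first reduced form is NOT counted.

D = 40, ⌊√D⌋ = 6
descent: ρ → (3,2,-3)  [lands on river]
river: ρ → (-3,4,2)
river: ρ → (2,4,-3)
river: ρ → (-3,2,3)
river: ρ → (3,4,-2)
river: ρ → (-2,4,3)
ρ-cycle length = 6 (tail of 1 descent step not counted)

6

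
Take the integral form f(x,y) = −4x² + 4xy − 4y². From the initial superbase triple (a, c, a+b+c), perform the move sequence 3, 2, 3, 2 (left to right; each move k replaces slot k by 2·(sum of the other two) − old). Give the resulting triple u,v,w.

start (-4,-4,-4) = (f(1,0),f(0,1),f(1,1))
replace slot 3: 2·((-4)+(-4)) − (-4) = -12 → (-4,-4,-12)
replace slot 2: 2·((-4)+(-12)) − (-4) = -28 → (-4,-28,-12)
replace slot 3: 2·((-4)+(-28)) − (-12) = -52 → (-4,-28,-52)
replace slot 2: 2·((-4)+(-52)) − (-28) = -84 → (-4,-84,-52)

-4,-84,-52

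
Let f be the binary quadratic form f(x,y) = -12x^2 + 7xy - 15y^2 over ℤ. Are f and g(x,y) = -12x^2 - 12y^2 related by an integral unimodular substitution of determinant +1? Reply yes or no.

D₁ = -671, D₂ = -576
discriminants differ ⇒ not SL₂(ℤ)-equivalent

no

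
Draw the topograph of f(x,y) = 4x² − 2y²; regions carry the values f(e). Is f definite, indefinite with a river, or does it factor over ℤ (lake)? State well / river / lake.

D = b²−4ac = 0² − 4·4·(-2) = 32
D > 0 non-square ⇒ indefinite ⇒ periodic river

river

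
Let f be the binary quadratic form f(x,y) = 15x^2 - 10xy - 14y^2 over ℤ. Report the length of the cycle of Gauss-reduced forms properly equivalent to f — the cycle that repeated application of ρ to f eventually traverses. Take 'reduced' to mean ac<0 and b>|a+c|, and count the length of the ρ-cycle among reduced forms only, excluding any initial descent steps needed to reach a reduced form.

D = 940, ⌊√D⌋ = 30
descent: ρ → (-14,10,15)  [lands on river]
river: ρ → (15,20,-9)
river: ρ → (-9,16,19)
river: ρ → (19,22,-6)
river: ρ → (-6,26,11)
river: ρ → (11,18,-14)
ρ-cycle length = 6 (tail of 1 descent step not counted)

6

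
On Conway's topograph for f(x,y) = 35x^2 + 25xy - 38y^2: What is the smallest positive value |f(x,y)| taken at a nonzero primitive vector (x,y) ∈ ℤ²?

river: ρ → (-38,51,22)
river: ρ → (22,37,-52)
river: ρ → (-52,67,7)
river: ρ → (7,73,-22)
river: ρ → (-22,59,28)
river: ρ → (28,53,-28)
river: ρ → (-28,59,22)
river: ρ → (22,73,-7)
river: ρ → (-7,67,52)
river: ρ → (52,37,-22)
river: ρ → (-22,51,38)
river: ρ → (38,25,-35)
river: ρ → (-35,45,28)
river: ρ → (28,67,-13)
river: ρ → (-13,63,38)
river: ρ → (38,13,-38)
river: ρ → (-38,63,13)
river: ρ → (13,67,-28)
river: ρ → (-28,45,35)
river: ρ → (35,25,-38)
closes: descent 0, river 20
min |a| on river = 7

7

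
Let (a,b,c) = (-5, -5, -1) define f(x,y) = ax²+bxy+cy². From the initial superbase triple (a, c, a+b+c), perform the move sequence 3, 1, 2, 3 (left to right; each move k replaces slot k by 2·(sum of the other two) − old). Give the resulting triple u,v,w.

start (-5,-1,-11) = (f(1,0),f(0,1),f(1,1))
replace slot 3: 2·((-5)+(-1)) − (-11) = -1 → (-5,-1,-1)
replace slot 1: 2·((-1)+(-1)) − (-5) = 1 → (1,-1,-1)
replace slot 2: 2·(1+(-1)) − (-1) = 1 → (1,1,-1)
replace slot 3: 2·(1+1) − (-1) = 5 → (1,1,5)

1,1,5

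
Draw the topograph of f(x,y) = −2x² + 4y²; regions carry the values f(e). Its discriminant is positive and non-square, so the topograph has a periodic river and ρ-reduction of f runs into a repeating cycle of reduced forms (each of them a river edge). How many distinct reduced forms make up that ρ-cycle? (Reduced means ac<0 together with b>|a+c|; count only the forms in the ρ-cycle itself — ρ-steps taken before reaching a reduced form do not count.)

D = 32, ⌊√D⌋ = 5
descent: ρ → (4,0,-2)
descent: ρ → (-2,4,2)  [lands on river]
river: ρ → (2,4,-2)
ρ-cycle length = 2 (tail of 2 descent steps not counted)

2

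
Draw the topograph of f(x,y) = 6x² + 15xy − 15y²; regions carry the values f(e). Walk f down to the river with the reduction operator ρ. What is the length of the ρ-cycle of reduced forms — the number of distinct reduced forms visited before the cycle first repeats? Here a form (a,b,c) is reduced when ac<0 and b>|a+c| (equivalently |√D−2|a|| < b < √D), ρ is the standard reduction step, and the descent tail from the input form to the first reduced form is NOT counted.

D = 585, ⌊√D⌋ = 24
river: ρ → (-15,15,6)
river: ρ → (6,21,-6)
river: ρ → (-6,15,15)
river: ρ → (15,15,-6)
river: ρ → (-6,21,6)
river: ρ → (6,15,-15)
ρ-cycle length = 6 (tail of 0 descent steps not counted)

6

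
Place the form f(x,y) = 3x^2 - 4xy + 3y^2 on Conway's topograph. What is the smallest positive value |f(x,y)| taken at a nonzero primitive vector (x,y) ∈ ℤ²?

translate: b→2 (≡-4 mod 6), so (3,-4,3)→(3,2,2)
flip: (3,2,2)→(2,-2,3)
translate: b→2 (≡-2 mod 4), so (2,-2,3)→(2,2,3)
reduced (well bottom): (2,2,3) with a≤c, −a<b≤a
well minimum = a = 2

2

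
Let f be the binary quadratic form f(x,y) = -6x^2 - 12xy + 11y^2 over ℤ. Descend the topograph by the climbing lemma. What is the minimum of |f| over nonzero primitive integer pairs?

descent: ρ → (11,12,-6)  [lands on river]
river: ρ → (-6,12,11)
river: ρ → (11,10,-7)
river: ρ → (-7,18,3)
river: ρ → (3,18,-7)
river: ρ → (-7,10,11)
closes: descent 1, river 6
min |a| on river = 3

3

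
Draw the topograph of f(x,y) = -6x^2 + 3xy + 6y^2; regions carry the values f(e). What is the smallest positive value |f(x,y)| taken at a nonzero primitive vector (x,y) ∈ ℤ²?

river: ρ → (6,9,-3)
river: ρ → (-3,9,6)
river: ρ → (6,3,-6)
river: ρ → (-6,9,3)
river: ρ → (3,9,-6)
river: ρ → (-6,3,6)
closes: descent 0, river 6
min |a| on river = 3

3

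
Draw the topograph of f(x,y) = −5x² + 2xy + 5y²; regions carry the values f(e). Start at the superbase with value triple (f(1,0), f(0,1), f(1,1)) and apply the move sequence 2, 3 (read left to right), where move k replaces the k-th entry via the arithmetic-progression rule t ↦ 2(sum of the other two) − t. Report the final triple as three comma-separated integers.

start (-5,5,2) = (f(1,0),f(0,1),f(1,1))
replace slot 2: 2·((-5)+2) − 5 = -11 → (-5,-11,2)
replace slot 3: 2·((-5)+(-11)) − 2 = -34 → (-5,-11,-34)

-5,-11,-34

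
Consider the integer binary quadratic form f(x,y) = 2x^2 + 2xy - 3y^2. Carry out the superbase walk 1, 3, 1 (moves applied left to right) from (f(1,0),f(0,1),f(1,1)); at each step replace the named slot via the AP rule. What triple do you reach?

start (2,-3,1) = (f(1,0),f(0,1),f(1,1))
replace slot 1: 2·((-3)+1) − 2 = -6 → (-6,-3,1)
replace slot 3: 2·((-6)+(-3)) − 1 = -19 → (-6,-3,-19)
replace slot 1: 2·((-3)+(-19)) − (-6) = -38 → (-38,-3,-19)

-38,-3,-19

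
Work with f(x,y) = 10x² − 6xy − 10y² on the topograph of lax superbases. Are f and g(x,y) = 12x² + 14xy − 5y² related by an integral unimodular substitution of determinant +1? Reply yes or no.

D₁ = 436, D₂ = 436
river cycle of f (length 14): (-10, 6, 10), (10, 14, -6), (-6, 10, 14), (14, 18, -2), (-2, 18, 14), (14, 10, -6), (-6, 14, 10), (10, 6, -10), (-10, 14, 6), (6, 10, -14), … (4 more)
river cycle of g (length 30): (-5, 16, 9), (9, 20, -1), (-1, 20, 9), (9, 16, -5), (-5, 14, 12), (12, 10, -7), (-7, 18, 4), (4, 14, -15), (-15, 16, 3), (3, 20, -3), … (20 more)
cycles differ ⇒ inequivalent

no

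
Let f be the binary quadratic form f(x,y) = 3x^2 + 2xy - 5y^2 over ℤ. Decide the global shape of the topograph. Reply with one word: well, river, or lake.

D = b²−4ac = 2² − 4·3·(-5) = 64
D = 8² is a perfect square ⇒ form factors over ℤ ⇒ lakes

lake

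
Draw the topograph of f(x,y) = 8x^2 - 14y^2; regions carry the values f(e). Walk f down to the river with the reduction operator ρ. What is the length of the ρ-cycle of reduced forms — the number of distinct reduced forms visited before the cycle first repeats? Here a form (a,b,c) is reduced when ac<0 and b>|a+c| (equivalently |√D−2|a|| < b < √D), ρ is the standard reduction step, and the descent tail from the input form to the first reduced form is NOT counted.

D = 448, ⌊√D⌋ = 21
descent: ρ → (-14,0,8)
descent: ρ → (8,16,-6)  [lands on river]
river: ρ → (-6,20,2)
river: ρ → (2,20,-6)
river: ρ → (-6,16,8)
ρ-cycle length = 4 (tail of 2 descent steps not counted)

4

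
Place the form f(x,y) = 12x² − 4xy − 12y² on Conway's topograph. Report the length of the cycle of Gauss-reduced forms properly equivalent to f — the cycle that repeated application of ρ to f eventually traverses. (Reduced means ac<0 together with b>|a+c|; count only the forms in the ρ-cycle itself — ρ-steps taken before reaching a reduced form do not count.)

D = 592, ⌊√D⌋ = 24
descent: ρ → (-12,4,12)  [lands on river]
river: ρ → (12,20,-4)
river: ρ → (-4,20,12)
river: ρ → (12,4,-12)
river: ρ → (-12,20,4)
river: ρ → (4,20,-12)
ρ-cycle length = 6 (tail of 1 descent step not counted)

6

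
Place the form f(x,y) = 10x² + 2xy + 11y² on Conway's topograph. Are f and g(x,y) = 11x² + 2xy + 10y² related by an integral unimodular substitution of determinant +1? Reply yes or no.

D₁ = -436, D₂ = -436
f: reduced (well bottom): (10,2,11) with a≤c, −a<b≤a
g: flip: (11,2,10)→(10,-2,11)
g: reduced (well bottom): (10,-2,11) with a≤c, −a<b≤a
reduced forms (10, 2, 11) vs (10, -2, 11) ⇒ inequivalent

no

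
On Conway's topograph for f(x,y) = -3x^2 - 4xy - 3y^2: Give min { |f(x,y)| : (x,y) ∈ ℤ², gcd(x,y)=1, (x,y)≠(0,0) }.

translate: b→-2 (≡4 mod 6), so (3,4,3)→(3,-2,2)
flip: (3,-2,2)→(2,2,3)
reduced (well bottom): (2,2,3) with a≤c, −a<b≤a
well minimum |f| = |-2| = 2 (negative-definite)

2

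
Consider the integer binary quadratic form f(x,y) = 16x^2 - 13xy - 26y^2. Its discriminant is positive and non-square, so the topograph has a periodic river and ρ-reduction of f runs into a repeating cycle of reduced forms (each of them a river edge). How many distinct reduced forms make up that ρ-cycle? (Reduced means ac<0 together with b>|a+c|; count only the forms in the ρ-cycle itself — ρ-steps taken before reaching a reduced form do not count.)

D = 1833, ⌊√D⌋ = 42
descent: ρ → (-26,13,16)  [lands on river]
river: ρ → (16,19,-23)
river: ρ → (-23,27,12)
river: ρ → (12,21,-29)
river: ρ → (-29,37,4)
river: ρ → (4,35,-38)
river: ρ → (-38,41,1)
river: ρ → (1,41,-38)
river: ρ → (-38,35,4)
river: ρ → (4,37,-29)
river: ρ → (-29,21,12)
river: ρ → (12,27,-23)
river: ρ → (-23,19,16)
river: ρ → (16,13,-26)
river: ρ → (-26,39,3)
river: ρ → (3,39,-26)
ρ-cycle length = 16 (tail of 1 descent step not counted)

16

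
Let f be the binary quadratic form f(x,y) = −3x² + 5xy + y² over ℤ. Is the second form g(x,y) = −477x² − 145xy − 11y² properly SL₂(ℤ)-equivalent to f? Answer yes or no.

D₁ = 37, D₂ = 37
river cycle of f (length 6): (1, 5, -3), (-3, 1, 3), (3, 5, -1), (-1, 5, 3), (3, 1, -3), (-3, 5, 1)
river cycle of g (length 6): (-1, 5, 3), (3, 1, -3), (-3, 5, 1), (1, 5, -3), (-3, 1, 3), (3, 5, -1)
cycles coincide ⇒ equivalent

yes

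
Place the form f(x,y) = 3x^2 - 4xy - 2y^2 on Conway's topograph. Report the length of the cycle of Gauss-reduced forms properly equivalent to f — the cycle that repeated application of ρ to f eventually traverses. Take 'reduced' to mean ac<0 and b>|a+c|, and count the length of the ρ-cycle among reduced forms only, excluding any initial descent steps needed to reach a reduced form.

D = 40, ⌊√D⌋ = 6
descent: ρ → (-2,4,3)  [lands on river]
river: ρ → (3,2,-3)
river: ρ → (-3,4,2)
river: ρ → (2,4,-3)
river: ρ → (-3,2,3)
river: ρ → (3,4,-2)
ρ-cycle length = 6 (tail of 1 descent step not counted)

6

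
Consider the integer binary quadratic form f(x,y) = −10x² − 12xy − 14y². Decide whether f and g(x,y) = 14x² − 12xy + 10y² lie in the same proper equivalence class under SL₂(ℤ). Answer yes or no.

D₁ = -416, D₂ = -416
f is negative-definite; reduce −f:
−f: translate: b→-8 (≡12 mod 20), so (10,12,14)→(10,-8,12)
−f: reduced (well bottom): (10,-8,12) with a≤c, −a<b≤a
flip sign back: reduced form of f is (-10,8,-12)
g: flip: (14,-12,10)→(10,12,14)
g: translate: b→-8 (≡12 mod 20), so (10,12,14)→(10,-8,12)
g: reduced (well bottom): (10,-8,12) with a≤c, −a<b≤a
reduced forms (-10, 8, -12) vs (10, -8, 12) ⇒ inequivalent

no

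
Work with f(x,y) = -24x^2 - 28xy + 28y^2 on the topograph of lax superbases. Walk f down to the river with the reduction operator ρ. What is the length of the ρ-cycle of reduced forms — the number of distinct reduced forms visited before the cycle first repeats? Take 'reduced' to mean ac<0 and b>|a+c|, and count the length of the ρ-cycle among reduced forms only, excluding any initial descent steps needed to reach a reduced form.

D = 3472, ⌊√D⌋ = 58
descent: ρ → (28,28,-24)  [lands on river]
river: ρ → (-24,20,32)
river: ρ → (32,44,-12)
river: ρ → (-12,52,16)
river: ρ → (16,44,-24)
river: ρ → (-24,52,8)
river: ρ → (8,44,-48)
river: ρ → (-48,52,4)
river: ρ → (4,52,-48)
river: ρ → (-48,44,8)
river: ρ → (8,52,-24)
river: ρ → (-24,44,16)
river: ρ → (16,52,-12)
river: ρ → (-12,44,32)
river: ρ → (32,20,-24)
river: ρ → (-24,28,28)
ρ-cycle length = 16 (tail of 1 descent step not counted)

16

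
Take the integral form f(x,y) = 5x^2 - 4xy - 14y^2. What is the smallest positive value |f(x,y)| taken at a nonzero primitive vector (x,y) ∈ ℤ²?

descent: ρ → (-14,4,5)
descent: ρ → (5,16,-2)  [lands on river]
river: ρ → (-2,16,5)
river: ρ → (5,14,-5)
river: ρ → (-5,16,2)
river: ρ → (2,16,-5)
river: ρ → (-5,14,5)
closes: descent 2, river 6
min |a| on river = 2

2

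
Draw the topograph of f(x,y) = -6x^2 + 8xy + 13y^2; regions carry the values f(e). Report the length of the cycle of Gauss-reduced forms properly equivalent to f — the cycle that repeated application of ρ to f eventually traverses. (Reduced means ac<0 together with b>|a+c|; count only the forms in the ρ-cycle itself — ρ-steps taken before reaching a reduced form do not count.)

D = 376, ⌊√D⌋ = 19
river: ρ → (13,18,-1)
river: ρ → (-1,18,13)
river: ρ → (13,8,-6)
river: ρ → (-6,16,5)
river: ρ → (5,14,-9)
river: ρ → (-9,4,10)
river: ρ → (10,16,-3)
river: ρ → (-3,14,15)
river: ρ → (15,16,-2)
river: ρ → (-2,16,15)
river: ρ → (15,14,-3)
river: ρ → (-3,16,10)
river: ρ → (10,4,-9)
river: ρ → (-9,14,5)
river: ρ → (5,16,-6)
river: ρ → (-6,8,13)
ρ-cycle length = 16 (tail of 0 descent steps not counted)

16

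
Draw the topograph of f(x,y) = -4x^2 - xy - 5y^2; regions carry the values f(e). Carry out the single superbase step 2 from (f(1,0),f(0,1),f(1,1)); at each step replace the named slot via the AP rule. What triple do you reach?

start (-4,-5,-10) = (f(1,0),f(0,1),f(1,1))
replace slot 2: 2·((-4)+(-10)) − (-5) = -23 → (-4,-23,-10)

-4,-23,-10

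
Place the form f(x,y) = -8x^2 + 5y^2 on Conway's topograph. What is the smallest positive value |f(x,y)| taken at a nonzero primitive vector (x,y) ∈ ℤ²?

descent: ρ → (5,10,-3)  [lands on river]
river: ρ → (-3,8,8)
river: ρ → (8,8,-3)
river: ρ → (-3,10,5)
closes: descent 1, river 4
min |a| on river = 3

3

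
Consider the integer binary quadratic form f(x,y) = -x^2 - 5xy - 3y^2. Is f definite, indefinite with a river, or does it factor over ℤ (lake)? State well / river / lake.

D = b²−4ac = (-5)² − 4·(-1)·(-3) = 13
D > 0 non-square ⇒ indefinite ⇒ periodic river

river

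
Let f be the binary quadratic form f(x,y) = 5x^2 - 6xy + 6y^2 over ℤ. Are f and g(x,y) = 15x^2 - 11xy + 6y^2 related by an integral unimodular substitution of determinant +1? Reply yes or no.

D₁ = -84, D₂ = -239
discriminants differ ⇒ not SL₂(ℤ)-equivalent

no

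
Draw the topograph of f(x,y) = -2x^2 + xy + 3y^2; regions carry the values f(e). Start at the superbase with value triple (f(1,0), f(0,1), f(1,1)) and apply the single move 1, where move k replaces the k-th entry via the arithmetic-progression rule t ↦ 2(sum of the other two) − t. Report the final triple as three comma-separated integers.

start (-2,3,2) = (f(1,0),f(0,1),f(1,1))
replace slot 1: 2·(3+2) − (-2) = 12 → (12,3,2)

12,3,2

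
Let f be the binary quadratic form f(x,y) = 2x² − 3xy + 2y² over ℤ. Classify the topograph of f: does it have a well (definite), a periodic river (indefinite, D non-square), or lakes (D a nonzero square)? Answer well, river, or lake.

D = b²−4ac = (-3)² − 4·2·2 = -7
D < 0 ⇒ definite ⇒ every region one sign ⇒ single well

well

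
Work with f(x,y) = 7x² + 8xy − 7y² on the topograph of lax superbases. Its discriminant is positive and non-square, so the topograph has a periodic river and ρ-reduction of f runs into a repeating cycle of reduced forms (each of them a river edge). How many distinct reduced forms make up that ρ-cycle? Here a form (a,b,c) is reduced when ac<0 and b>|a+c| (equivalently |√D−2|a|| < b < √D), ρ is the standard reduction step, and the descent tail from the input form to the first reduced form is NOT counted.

D = 260, ⌊√D⌋ = 16
river: ρ → (-7,6,8)
river: ρ → (8,10,-5)
river: ρ → (-5,10,8)
river: ρ → (8,6,-7)
river: ρ → (-7,8,7)
river: ρ → (7,6,-8)
river: ρ → (-8,10,5)
river: ρ → (5,10,-8)
river: ρ → (-8,6,7)
river: ρ → (7,8,-7)
ρ-cycle length = 10 (tail of 0 descent steps not counted)

10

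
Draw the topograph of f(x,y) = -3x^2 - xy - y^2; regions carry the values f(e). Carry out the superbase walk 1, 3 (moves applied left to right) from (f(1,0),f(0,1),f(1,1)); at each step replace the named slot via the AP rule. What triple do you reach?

start (-3,-1,-5) = (f(1,0),f(0,1),f(1,1))
replace slot 1: 2·((-1)+(-5)) − (-3) = -9 → (-9,-1,-5)
replace slot 3: 2·((-9)+(-1)) − (-5) = -15 → (-9,-1,-15)

-9,-1,-15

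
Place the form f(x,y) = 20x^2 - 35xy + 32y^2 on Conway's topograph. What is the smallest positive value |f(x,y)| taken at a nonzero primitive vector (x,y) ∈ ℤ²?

translate: b→5 (≡-35 mod 40), so (20,-35,32)→(20,5,17)
flip: (20,5,17)→(17,-5,20)
reduced (well bottom): (17,-5,20) with a≤c, −a<b≤a
well minimum = a = 17

17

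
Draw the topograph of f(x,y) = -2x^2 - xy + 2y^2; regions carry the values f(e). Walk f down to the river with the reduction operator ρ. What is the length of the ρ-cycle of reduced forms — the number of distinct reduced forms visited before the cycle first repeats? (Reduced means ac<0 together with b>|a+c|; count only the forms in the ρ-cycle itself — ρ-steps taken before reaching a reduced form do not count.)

D = 17, ⌊√D⌋ = 4
descent: ρ → (2,1,-2)  [lands on river]
river: ρ → (-2,3,1)
river: ρ → (1,3,-2)
river: ρ → (-2,1,2)
river: ρ → (2,3,-1)
river: ρ → (-1,3,2)
ρ-cycle length = 6 (tail of 1 descent step not counted)

6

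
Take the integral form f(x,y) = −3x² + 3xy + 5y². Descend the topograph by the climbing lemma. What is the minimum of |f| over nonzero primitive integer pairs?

river: ρ → (5,7,-1)
river: ρ → (-1,7,5)
river: ρ → (5,3,-3)
river: ρ → (-3,3,5)
closes: descent 0, river 4
min |a| on river = 1

1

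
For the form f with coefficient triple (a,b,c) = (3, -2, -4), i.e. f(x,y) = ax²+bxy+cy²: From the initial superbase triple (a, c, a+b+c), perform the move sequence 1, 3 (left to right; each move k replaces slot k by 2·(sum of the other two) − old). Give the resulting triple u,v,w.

start (3,-4,-3) = (f(1,0),f(0,1),f(1,1))
replace slot 1: 2·((-4)+(-3)) − 3 = -17 → (-17,-4,-3)
replace slot 3: 2·((-17)+(-4)) − (-3) = -39 → (-17,-4,-39)

-17,-4,-39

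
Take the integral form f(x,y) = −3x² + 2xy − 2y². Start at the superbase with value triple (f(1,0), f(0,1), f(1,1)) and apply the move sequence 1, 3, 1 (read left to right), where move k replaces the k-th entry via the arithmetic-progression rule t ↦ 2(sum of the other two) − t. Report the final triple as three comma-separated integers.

start (-3,-2,-3) = (f(1,0),f(0,1),f(1,1))
replace slot 1: 2·((-2)+(-3)) − (-3) = -7 → (-7,-2,-3)
replace slot 3: 2·((-7)+(-2)) − (-3) = -15 → (-7,-2,-15)
replace slot 1: 2·((-2)+(-15)) − (-7) = -27 → (-27,-2,-15)

-27,-2,-15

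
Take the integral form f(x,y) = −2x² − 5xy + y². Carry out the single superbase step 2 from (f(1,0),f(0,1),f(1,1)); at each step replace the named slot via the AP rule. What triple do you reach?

start (-2,1,-6) = (f(1,0),f(0,1),f(1,1))
replace slot 2: 2·((-2)+(-6)) − 1 = -17 → (-2,-17,-6)

-2,-17,-6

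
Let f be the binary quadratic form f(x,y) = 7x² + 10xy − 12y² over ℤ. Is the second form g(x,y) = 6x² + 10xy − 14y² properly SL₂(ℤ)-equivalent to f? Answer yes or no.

D₁ = 436, D₂ = 436
river cycle of f (length 30): (-12, 14, 5), (5, 16, -9), (-9, 20, 1), (1, 20, -9), (-9, 16, 5), (5, 14, -12), (-12, 10, 7), (7, 18, -4), (-4, 14, 15), (15, 16, -3), … (20 more)
river cycle of g (length 14): (-14, 18, 2), (2, 18, -14), (-14, 10, 6), (6, 14, -10), (-10, 6, 10), (10, 14, -6), (-6, 10, 14), (14, 18, -2), (-2, 18, 14), (14, 10, -6), … (4 more)
cycles differ ⇒ inequivalent

no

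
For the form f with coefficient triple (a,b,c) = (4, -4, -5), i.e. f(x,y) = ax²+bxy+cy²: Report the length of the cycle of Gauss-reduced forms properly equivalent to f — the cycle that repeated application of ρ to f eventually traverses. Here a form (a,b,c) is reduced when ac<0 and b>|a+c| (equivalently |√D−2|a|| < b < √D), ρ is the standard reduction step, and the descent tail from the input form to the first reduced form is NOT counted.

D = 96, ⌊√D⌋ = 9
descent: ρ → (-5,4,4)  [lands on river]
river: ρ → (4,4,-5)
river: ρ → (-5,6,3)
river: ρ → (3,6,-5)
ρ-cycle length = 4 (tail of 1 descent step not counted)

4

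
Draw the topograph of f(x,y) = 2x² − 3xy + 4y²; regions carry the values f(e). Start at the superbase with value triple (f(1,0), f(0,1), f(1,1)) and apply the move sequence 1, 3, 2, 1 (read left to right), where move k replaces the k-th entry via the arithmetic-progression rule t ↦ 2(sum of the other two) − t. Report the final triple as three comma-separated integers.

start (2,4,3) = (f(1,0),f(0,1),f(1,1))
replace slot 1: 2·(4+3) − 2 = 12 → (12,4,3)
replace slot 3: 2·(12+4) − 3 = 29 → (12,4,29)
replace slot 2: 2·(12+29) − 4 = 78 → (12,78,29)
replace slot 1: 2·(78+29) − 12 = 202 → (202,78,29)

202,78,29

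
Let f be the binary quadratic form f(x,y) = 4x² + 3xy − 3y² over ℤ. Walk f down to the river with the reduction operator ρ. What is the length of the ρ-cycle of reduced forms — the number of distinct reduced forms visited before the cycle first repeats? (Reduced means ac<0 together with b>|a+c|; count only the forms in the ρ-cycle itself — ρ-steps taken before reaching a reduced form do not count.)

D = 57, ⌊√D⌋ = 7
river: ρ → (-3,3,4)
river: ρ → (4,5,-2)
river: ρ → (-2,7,1)
river: ρ → (1,7,-2)
river: ρ → (-2,5,4)
river: ρ → (4,3,-3)
ρ-cycle length = 6 (tail of 0 descent steps not counted)

6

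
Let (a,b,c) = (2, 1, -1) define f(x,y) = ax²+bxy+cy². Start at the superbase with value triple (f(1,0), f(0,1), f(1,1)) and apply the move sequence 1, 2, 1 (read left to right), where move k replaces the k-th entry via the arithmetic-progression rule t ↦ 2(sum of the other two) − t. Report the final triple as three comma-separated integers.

start (2,-1,2) = (f(1,0),f(0,1),f(1,1))
replace slot 1: 2·((-1)+2) − 2 = 0 → (0,-1,2)
replace slot 2: 2·(0+2) − (-1) = 5 → (0,5,2)
replace slot 1: 2·(5+2) − 0 = 14 → (14,5,2)

14,5,2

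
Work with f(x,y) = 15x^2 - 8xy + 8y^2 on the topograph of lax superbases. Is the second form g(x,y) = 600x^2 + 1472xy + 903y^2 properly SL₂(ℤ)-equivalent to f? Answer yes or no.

D₁ = -416, D₂ = -416
f: flip: (15,-8,8)→(8,8,15)
f: reduced (well bottom): (8,8,15) with a≤c, −a<b≤a
g: translate: b→272 (≡1472 mod 1200), so (600,1472,903)→(600,272,31)
g: flip: (600,272,31)→(31,-272,600)
g: translate: b→-24 (≡-272 mod 62), so (31,-272,600)→(31,-24,8)
g: flip: (31,-24,8)→(8,24,31)
g: translate: b→8 (≡24 mod 16), so (8,24,31)→(8,8,15)
g: reduced (well bottom): (8,8,15) with a≤c, −a<b≤a
reduced forms (8, 8, 15) vs (8, 8, 15) ⇒ equivalent

yes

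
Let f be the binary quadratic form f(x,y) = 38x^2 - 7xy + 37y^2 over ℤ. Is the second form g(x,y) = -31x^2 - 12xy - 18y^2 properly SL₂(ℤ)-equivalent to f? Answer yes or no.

D₁ = -5575, D₂ = -2088
discriminants differ ⇒ not SL₂(ℤ)-equivalent

no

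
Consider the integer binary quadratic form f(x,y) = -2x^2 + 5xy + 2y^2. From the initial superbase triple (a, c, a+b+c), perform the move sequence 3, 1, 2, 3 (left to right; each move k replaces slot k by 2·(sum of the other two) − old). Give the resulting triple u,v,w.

start (-2,2,5) = (f(1,0),f(0,1),f(1,1))
replace slot 3: 2·((-2)+2) − 5 = -5 → (-2,2,-5)
replace slot 1: 2·(2+(-5)) − (-2) = -4 → (-4,2,-5)
replace slot 2: 2·((-4)+(-5)) − 2 = -20 → (-4,-20,-5)
replace slot 3: 2·((-4)+(-20)) − (-5) = -43 → (-4,-20,-43)

-4,-20,-43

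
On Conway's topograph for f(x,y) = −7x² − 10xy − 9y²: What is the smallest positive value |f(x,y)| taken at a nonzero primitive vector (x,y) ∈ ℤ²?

translate: b→-4 (≡10 mod 14), so (7,10,9)→(7,-4,6)
flip: (7,-4,6)→(6,4,7)
reduced (well bottom): (6,4,7) with a≤c, −a<b≤a
well minimum |f| = |-6| = 6 (negative-definite)

6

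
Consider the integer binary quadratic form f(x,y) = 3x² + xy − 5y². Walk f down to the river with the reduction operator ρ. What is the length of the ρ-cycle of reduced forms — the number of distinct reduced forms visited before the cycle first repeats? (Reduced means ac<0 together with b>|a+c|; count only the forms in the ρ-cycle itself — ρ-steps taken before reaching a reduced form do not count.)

D = 61, ⌊√D⌋ = 7
descent: ρ → (-5,-1,3)
descent: ρ → (3,7,-1)  [lands on river]
river: ρ → (-1,7,3)
river: ρ → (3,5,-3)
river: ρ → (-3,7,1)
river: ρ → (1,7,-3)
river: ρ → (-3,5,3)
ρ-cycle length = 6 (tail of 2 descent steps not counted)

6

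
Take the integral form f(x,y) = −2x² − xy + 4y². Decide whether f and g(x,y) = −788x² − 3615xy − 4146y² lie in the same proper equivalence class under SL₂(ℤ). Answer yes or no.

D₁ = 33, D₂ = 33
river cycle of f (length 4): (-2, 3, 3), (3, 3, -2), (-2, 5, 1), (1, 5, -2)
river cycle of g (length 4): (-2, 5, 1), (1, 5, -2), (-2, 3, 3), (3, 3, -2)
cycles coincide ⇒ equivalent

yes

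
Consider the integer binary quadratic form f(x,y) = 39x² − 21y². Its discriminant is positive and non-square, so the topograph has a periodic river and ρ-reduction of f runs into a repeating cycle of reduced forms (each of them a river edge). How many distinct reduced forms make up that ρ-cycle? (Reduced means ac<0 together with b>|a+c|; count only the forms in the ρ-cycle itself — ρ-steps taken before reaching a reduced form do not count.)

D = 3276, ⌊√D⌋ = 57
descent: ρ → (-21,42,18)  [lands on river]
river: ρ → (18,30,-33)
river: ρ → (-33,36,15)
river: ρ → (15,54,-6)
river: ρ → (-6,54,15)
river: ρ → (15,36,-33)
river: ρ → (-33,30,18)
river: ρ → (18,42,-21)
ρ-cycle length = 8 (tail of 1 descent step not counted)

8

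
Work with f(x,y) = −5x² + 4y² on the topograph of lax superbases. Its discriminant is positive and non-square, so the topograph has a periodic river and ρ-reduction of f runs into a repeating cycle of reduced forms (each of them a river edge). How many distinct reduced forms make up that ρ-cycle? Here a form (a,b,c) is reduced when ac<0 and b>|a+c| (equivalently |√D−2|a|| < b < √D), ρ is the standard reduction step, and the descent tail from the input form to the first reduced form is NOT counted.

D = 80, ⌊√D⌋ = 8
descent: ρ → (4,8,-1)  [lands on river]
river: ρ → (-1,8,4)
ρ-cycle length = 2 (tail of 1 descent step not counted)

2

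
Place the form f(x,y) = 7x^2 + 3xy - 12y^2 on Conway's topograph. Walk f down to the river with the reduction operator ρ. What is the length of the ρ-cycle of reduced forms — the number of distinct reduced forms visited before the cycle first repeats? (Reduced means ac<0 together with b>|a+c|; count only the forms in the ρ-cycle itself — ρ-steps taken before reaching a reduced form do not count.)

D = 345, ⌊√D⌋ = 18
descent: ρ → (-12,-3,7)
descent: ρ → (7,17,-2)  [lands on river]
river: ρ → (-2,15,15)
river: ρ → (15,15,-2)
river: ρ → (-2,17,7)
river: ρ → (7,11,-8)
river: ρ → (-8,5,10)
river: ρ → (10,15,-3)
river: ρ → (-3,15,10)
river: ρ → (10,5,-8)
river: ρ → (-8,11,7)
ρ-cycle length = 10 (tail of 2 descent steps not counted)

10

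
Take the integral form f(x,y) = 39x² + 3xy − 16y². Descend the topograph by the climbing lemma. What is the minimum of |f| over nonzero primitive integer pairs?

descent: ρ → (-16,29,26)  [lands on river]
river: ρ → (26,23,-19)
river: ρ → (-19,15,30)
river: ρ → (30,45,-4)
river: ρ → (-4,43,41)
river: ρ → (41,39,-6)
river: ρ → (-6,45,20)
river: ρ → (20,35,-16)
closes: descent 1, river 8
min |a| on river = 4

4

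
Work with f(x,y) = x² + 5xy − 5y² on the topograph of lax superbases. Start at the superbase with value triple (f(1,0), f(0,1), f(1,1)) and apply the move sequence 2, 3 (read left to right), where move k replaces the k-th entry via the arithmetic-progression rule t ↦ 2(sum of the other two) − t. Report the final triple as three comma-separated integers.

start (1,-5,1) = (f(1,0),f(0,1),f(1,1))
replace slot 2: 2·(1+1) − (-5) = 9 → (1,9,1)
replace slot 3: 2·(1+9) − 1 = 19 → (1,9,19)

1,9,19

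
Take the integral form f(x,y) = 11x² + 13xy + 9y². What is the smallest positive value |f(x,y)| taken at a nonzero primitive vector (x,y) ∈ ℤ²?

translate: b→-9 (≡13 mod 22), so (11,13,9)→(11,-9,7)
flip: (11,-9,7)→(7,9,11)
translate: b→-5 (≡9 mod 14), so (7,9,11)→(7,-5,9)
reduced (well bottom): (7,-5,9) with a≤c, −a<b≤a
well minimum = a = 7

7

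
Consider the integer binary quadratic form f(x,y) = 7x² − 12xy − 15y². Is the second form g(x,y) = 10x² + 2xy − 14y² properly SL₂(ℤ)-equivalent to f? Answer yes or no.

D₁ = 564, D₂ = 564
river cycle of f (length 6): (-15, 12, 7), (7, 16, -11), (-11, 6, 12), (12, 18, -5), (-5, 22, 4), (4, 18, -15)
river cycle of g (length 4): (10, 22, -2), (-2, 22, 10), (10, 18, -6), (-6, 18, 10)
cycles differ ⇒ inequivalent

no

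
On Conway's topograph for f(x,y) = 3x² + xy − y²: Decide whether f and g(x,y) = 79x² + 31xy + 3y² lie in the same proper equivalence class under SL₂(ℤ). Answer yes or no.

D₁ = 13, D₂ = 13
river cycle of f (length 2): (-1, 3, 1), (1, 3, -1)
river cycle of g (length 2): (-1, 3, 1), (1, 3, -1)
cycles coincide ⇒ equivalent

yes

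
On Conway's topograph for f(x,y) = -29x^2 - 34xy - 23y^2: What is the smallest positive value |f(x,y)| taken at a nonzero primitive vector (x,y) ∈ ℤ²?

translate: b→-24 (≡34 mod 58), so (29,34,23)→(29,-24,18)
flip: (29,-24,18)→(18,24,29)
translate: b→-12 (≡24 mod 36), so (18,24,29)→(18,-12,23)
reduced (well bottom): (18,-12,23) with a≤c, −a<b≤a
well minimum |f| = |-18| = 18 (negative-definite)

18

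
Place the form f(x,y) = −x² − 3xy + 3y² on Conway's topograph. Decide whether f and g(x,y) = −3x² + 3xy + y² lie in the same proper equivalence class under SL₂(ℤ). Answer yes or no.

D₁ = 21, D₂ = 21
river cycle of f (length 2): (3, 3, -1), (-1, 3, 3)
river cycle of g (length 2): (1, 3, -3), (-3, 3, 1)
cycles differ ⇒ inequivalent

no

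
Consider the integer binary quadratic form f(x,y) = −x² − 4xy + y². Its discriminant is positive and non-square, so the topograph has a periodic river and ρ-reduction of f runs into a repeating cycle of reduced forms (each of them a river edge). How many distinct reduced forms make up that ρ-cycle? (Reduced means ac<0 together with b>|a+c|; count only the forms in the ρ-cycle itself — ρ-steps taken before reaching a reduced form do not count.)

D = 20, ⌊√D⌋ = 4
descent: ρ → (1,4,-1)  [lands on river]
river: ρ → (-1,4,1)
ρ-cycle length = 2 (tail of 1 descent step not counted)

2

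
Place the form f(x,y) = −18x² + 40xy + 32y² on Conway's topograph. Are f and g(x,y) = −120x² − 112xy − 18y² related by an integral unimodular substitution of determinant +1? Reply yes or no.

D₁ = 3904, D₂ = 3904
river cycle of f (length 26): (32, 24, -26), (-26, 28, 30), (30, 32, -24), (-24, 16, 38), (38, 60, -2), (-2, 60, 38), (38, 16, -24), (-24, 32, 30), (30, 28, -26), (-26, 24, 32), … (16 more)
river cycle of g (length 26): (-18, 40, 32), (32, 24, -26), (-26, 28, 30), (30, 32, -24), (-24, 16, 38), (38, 60, -2), (-2, 60, 38), (38, 16, -24), (-24, 32, 30), (30, 28, -26), … (16 more)
cycles coincide ⇒ equivalent

yes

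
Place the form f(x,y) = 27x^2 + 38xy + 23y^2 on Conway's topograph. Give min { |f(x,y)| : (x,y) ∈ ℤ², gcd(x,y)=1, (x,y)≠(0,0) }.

translate: b→-16 (≡38 mod 54), so (27,38,23)→(27,-16,12)
flip: (27,-16,12)→(12,16,27)
translate: b→-8 (≡16 mod 24), so (12,16,27)→(12,-8,23)
reduced (well bottom): (12,-8,23) with a≤c, −a<b≤a
well minimum = a = 12

12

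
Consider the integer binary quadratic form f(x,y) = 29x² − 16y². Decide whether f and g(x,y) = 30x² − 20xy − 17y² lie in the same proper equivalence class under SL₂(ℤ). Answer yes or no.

D₁ = 1856, D₂ = 2440
discriminants differ ⇒ not SL₂(ℤ)-equivalent

no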